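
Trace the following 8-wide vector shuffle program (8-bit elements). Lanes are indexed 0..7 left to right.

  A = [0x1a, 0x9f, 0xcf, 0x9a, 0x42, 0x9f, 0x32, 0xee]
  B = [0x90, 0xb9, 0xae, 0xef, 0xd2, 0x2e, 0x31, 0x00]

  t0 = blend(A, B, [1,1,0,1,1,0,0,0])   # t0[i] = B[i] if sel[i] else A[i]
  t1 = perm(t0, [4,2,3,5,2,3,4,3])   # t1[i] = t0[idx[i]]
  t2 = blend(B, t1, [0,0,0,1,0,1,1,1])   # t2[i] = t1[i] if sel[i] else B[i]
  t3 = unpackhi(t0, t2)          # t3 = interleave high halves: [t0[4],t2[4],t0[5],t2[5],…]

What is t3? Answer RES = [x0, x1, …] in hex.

RES = [0xd2, 0xd2, 0x9f, 0xef, 0x32, 0xd2, 0xee, 0xef]

→ t0 |90|b9|cf|ef|d2|9f|32|ee|
→ t1 |d2|cf|ef|9f|cf|ef|d2|ef|
→ t2 |90|b9|ae|9f|d2|ef|d2|ef|
→ t3 |d2|d2|9f|ef|32|d2|ee|ef|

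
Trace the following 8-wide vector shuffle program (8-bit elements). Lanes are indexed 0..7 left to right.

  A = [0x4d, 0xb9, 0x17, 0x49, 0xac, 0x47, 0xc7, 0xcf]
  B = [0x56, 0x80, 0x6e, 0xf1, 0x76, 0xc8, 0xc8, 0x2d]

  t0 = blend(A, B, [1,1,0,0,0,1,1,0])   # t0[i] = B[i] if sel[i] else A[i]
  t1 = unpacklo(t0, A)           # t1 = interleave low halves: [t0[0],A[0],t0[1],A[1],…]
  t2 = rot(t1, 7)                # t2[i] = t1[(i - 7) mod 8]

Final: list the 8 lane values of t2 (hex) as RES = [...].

RES = [ 0x4d  0x80  0xb9  0x17  0x17  0x49  0x49  0x56 ]

t0 = [0x56, 0x80, 0x17, 0x49, 0xac, 0xc8, 0xc8, 0xcf]
t1 = [0x56, 0x4d, 0x80, 0xb9, 0x17, 0x17, 0x49, 0x49]
t2 = [0x4d, 0x80, 0xb9, 0x17, 0x17, 0x49, 0x49, 0x56]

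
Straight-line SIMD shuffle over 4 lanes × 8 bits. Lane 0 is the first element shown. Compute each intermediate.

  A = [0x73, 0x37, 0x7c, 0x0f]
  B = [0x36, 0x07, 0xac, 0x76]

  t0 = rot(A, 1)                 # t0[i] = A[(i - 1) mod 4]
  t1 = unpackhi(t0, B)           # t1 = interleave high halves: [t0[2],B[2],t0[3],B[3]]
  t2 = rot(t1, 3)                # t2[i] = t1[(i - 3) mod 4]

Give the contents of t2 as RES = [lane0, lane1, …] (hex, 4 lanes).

RES = [ 0xac  0x7c  0x76  0x37 ]

→ t0 |0f|73|37|7c|
→ t1 |37|ac|7c|76|
→ t2 |ac|7c|76|37|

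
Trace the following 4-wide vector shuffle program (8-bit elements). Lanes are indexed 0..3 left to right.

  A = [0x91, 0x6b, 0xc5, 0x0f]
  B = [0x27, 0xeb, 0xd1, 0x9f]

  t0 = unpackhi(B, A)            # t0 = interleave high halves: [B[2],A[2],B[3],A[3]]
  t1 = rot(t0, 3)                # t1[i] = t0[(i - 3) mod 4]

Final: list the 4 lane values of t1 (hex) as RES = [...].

RES = [ 0xc5  0x9f  0x0f  0xd1 ]

t0 = [0xd1, 0xc5, 0x9f, 0x0f]
t1 = [0xc5, 0x9f, 0x0f, 0xd1]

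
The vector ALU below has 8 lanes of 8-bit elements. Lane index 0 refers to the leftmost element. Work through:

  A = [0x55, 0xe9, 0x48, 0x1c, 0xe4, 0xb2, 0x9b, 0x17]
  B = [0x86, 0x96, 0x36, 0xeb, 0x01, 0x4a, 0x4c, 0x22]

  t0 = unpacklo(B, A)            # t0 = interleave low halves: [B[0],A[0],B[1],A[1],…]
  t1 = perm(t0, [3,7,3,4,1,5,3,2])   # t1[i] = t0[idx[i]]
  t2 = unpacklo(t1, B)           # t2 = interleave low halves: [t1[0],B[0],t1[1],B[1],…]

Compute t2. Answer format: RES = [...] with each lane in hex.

RES = [ 0xe9  0x86  0x1c  0x96  0xe9  0x36  0x36  0xeb ]

→ t0 |86|55|96|e9|36|48|eb|1c|
→ t1 |e9|1c|e9|36|55|48|e9|96|
→ t2 |e9|86|1c|96|e9|36|36|eb|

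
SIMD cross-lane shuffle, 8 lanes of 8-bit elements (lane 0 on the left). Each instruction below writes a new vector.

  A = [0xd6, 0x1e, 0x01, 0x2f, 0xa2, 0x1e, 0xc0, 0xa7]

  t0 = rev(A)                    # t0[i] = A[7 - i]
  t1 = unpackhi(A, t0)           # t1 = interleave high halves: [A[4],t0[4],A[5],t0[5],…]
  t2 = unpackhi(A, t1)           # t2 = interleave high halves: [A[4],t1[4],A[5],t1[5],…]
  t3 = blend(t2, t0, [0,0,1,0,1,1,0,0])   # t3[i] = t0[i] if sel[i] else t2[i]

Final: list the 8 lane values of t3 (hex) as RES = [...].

→ t0 |a7|c0|1e|a2|2f|01|1e|d6|
→ t1 |a2|2f|1e|01|c0|1e|a7|d6|
→ t2 |a2|c0|1e|1e|c0|a7|a7|d6|
→ t3 |a2|c0|1e|1e|2f|01|a7|d6|

RES = [ 0xa2  0xc0  0x1e  0x1e  0x2f  0x01  0xa7  0xd6 ]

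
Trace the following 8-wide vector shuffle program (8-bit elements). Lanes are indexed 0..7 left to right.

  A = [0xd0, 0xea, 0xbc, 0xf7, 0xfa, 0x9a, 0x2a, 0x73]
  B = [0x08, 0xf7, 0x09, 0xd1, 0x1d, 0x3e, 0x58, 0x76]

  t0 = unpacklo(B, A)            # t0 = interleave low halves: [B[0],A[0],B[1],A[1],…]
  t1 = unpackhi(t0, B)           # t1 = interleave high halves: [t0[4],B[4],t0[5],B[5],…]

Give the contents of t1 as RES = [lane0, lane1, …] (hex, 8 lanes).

RES = [0x09, 0x1d, 0xbc, 0x3e, 0xd1, 0x58, 0xf7, 0x76]

t0 = [0x08, 0xd0, 0xf7, 0xea, 0x09, 0xbc, 0xd1, 0xf7]
t1 = [0x09, 0x1d, 0xbc, 0x3e, 0xd1, 0x58, 0xf7, 0x76]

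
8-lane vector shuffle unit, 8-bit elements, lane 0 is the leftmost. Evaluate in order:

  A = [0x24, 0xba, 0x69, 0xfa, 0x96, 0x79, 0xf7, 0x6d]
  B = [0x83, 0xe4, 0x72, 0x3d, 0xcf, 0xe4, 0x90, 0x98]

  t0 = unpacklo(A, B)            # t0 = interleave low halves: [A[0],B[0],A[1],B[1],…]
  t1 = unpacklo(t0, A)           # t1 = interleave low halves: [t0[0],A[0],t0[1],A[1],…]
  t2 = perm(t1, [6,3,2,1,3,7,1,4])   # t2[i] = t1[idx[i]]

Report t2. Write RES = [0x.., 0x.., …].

  t0: 24 83 ba e4 69 72 fa 3d
  t1: 24 24 83 ba ba 69 e4 fa
  t2: e4 ba 83 24 ba fa 24 ba

RES = [0xe4, 0xba, 0x83, 0x24, 0xba, 0xfa, 0x24, 0xba]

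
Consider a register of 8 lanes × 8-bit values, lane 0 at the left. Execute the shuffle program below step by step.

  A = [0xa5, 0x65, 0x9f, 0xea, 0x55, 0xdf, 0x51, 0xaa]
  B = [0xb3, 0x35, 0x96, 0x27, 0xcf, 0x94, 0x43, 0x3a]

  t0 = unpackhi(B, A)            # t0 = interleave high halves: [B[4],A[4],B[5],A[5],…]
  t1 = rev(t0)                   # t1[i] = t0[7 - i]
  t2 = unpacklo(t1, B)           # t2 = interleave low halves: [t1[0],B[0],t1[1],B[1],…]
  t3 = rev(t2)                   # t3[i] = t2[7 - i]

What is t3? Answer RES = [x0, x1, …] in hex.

RES = [ 0x27  0x43  0x96  0x51  0x35  0x3a  0xb3  0xaa ]

→ t0 |cf|55|94|df|43|51|3a|aa|
→ t1 |aa|3a|51|43|df|94|55|cf|
→ t2 |aa|b3|3a|35|51|96|43|27|
→ t3 |27|43|96|51|35|3a|b3|aa|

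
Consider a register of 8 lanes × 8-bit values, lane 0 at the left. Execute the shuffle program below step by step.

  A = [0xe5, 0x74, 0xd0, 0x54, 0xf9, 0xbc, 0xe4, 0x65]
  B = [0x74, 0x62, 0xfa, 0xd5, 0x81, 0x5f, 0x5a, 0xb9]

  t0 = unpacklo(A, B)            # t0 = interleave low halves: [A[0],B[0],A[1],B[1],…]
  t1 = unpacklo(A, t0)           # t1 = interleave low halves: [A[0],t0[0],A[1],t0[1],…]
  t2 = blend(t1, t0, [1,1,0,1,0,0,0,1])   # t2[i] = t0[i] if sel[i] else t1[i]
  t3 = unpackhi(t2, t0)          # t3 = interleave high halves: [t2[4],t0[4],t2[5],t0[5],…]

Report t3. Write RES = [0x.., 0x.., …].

→ t0 |e5|74|74|62|d0|fa|54|d5|
→ t1 |e5|e5|74|74|d0|74|54|62|
→ t2 |e5|74|74|62|d0|74|54|d5|
→ t3 |d0|d0|74|fa|54|54|d5|d5|

RES = [0xd0, 0xd0, 0x74, 0xfa, 0x54, 0x54, 0xd5, 0xd5]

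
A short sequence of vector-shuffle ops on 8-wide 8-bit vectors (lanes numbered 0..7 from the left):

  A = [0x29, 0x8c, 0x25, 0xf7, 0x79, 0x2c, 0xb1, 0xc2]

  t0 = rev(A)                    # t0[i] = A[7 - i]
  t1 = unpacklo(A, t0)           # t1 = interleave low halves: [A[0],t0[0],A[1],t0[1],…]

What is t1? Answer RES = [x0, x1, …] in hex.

RES = [ 0x29  0xc2  0x8c  0xb1  0x25  0x2c  0xf7  0x79 ]

→ t0 |c2|b1|2c|79|f7|25|8c|29|
→ t1 |29|c2|8c|b1|25|2c|f7|79|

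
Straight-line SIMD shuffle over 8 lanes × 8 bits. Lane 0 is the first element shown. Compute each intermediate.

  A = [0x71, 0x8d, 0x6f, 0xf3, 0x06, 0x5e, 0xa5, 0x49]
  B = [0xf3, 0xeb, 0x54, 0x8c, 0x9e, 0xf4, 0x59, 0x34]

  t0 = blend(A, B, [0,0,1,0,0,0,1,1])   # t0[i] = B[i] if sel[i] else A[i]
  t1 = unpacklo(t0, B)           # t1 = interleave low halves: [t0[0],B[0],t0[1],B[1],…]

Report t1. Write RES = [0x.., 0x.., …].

  t0: 71 8d 54 f3 06 5e 59 34
  t1: 71 f3 8d eb 54 54 f3 8c

RES = [0x71, 0xf3, 0x8d, 0xeb, 0x54, 0x54, 0xf3, 0x8c]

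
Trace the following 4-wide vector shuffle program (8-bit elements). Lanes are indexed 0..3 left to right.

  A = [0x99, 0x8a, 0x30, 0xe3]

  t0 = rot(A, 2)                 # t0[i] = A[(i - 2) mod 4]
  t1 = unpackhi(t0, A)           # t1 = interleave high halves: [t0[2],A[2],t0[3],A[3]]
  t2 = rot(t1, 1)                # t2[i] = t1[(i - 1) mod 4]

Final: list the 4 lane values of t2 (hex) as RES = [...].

t0 = [0x30, 0xe3, 0x99, 0x8a]
t1 = [0x99, 0x30, 0x8a, 0xe3]
t2 = [0xe3, 0x99, 0x30, 0x8a]

RES = [0xe3, 0x99, 0x30, 0x8a]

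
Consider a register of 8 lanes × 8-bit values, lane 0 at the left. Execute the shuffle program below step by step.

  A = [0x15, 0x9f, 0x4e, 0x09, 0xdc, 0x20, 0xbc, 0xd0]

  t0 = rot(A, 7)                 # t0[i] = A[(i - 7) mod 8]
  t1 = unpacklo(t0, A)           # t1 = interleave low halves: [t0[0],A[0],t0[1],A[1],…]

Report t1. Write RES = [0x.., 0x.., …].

RES = [ 0x9f  0x15  0x4e  0x9f  0x09  0x4e  0xdc  0x09 ]

t0 = [0x9f, 0x4e, 0x09, 0xdc, 0x20, 0xbc, 0xd0, 0x15]
t1 = [0x9f, 0x15, 0x4e, 0x9f, 0x09, 0x4e, 0xdc, 0x09]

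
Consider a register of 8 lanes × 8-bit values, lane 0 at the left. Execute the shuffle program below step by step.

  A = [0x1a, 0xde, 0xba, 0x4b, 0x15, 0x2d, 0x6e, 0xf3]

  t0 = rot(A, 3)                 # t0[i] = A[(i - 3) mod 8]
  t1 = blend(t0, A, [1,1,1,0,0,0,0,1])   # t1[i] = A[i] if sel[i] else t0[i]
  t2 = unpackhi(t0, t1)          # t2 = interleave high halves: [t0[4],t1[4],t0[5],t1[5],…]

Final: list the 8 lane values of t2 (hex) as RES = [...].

RES = [0xde, 0xde, 0xba, 0xba, 0x4b, 0x4b, 0x15, 0xf3]

  t0: 2d 6e f3 1a de ba 4b 15
  t1: 1a de ba 1a de ba 4b f3
  t2: de de ba ba 4b 4b 15 f3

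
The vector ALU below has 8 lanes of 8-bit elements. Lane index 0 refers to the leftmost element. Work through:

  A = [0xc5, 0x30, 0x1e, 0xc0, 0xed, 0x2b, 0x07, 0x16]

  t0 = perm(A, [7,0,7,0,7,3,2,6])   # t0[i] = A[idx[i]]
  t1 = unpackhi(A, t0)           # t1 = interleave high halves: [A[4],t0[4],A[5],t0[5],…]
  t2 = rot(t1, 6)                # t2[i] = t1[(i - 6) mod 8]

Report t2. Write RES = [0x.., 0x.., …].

RES = [0x2b, 0xc0, 0x07, 0x1e, 0x16, 0x07, 0xed, 0x16]

  t0: 16 c5 16 c5 16 c0 1e 07
  t1: ed 16 2b c0 07 1e 16 07
  t2: 2b c0 07 1e 16 07 ed 16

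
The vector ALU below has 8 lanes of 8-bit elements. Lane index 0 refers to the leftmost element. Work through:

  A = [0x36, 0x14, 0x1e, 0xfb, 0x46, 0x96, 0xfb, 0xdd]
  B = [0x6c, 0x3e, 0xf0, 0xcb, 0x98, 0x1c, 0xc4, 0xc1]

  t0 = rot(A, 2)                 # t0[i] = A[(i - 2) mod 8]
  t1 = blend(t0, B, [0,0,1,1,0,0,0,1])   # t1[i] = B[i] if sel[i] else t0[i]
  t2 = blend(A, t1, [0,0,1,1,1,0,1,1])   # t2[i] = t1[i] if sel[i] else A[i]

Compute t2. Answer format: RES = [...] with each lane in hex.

RES = [0x36, 0x14, 0xf0, 0xcb, 0x1e, 0x96, 0x46, 0xc1]

  t0: fb dd 36 14 1e fb 46 96
  t1: fb dd f0 cb 1e fb 46 c1
  t2: 36 14 f0 cb 1e 96 46 c1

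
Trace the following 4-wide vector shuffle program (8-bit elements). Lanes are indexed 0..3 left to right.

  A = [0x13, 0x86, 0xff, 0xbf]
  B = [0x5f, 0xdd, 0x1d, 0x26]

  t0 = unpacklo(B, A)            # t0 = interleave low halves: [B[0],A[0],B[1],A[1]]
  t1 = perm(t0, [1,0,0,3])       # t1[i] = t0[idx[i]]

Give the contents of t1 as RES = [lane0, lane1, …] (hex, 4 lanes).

→ t0 |5f|13|dd|86|
→ t1 |13|5f|5f|86|

RES = [ 0x13  0x5f  0x5f  0x86 ]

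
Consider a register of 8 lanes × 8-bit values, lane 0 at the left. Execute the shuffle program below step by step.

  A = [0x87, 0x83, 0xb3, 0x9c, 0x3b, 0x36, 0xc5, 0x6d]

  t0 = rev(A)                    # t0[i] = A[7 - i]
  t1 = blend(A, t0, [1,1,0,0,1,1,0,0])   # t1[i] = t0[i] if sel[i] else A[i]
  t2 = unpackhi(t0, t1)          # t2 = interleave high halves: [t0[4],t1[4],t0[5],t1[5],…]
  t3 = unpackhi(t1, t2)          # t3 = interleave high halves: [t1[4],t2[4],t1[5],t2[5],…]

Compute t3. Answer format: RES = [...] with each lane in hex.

  t0: 6d c5 36 3b 9c b3 83 87
  t1: 6d c5 b3 9c 9c b3 c5 6d
  t2: 9c 9c b3 b3 83 c5 87 6d
  t3: 9c 83 b3 c5 c5 87 6d 6d

RES = [0x9c, 0x83, 0xb3, 0xc5, 0xc5, 0x87, 0x6d, 0x6d]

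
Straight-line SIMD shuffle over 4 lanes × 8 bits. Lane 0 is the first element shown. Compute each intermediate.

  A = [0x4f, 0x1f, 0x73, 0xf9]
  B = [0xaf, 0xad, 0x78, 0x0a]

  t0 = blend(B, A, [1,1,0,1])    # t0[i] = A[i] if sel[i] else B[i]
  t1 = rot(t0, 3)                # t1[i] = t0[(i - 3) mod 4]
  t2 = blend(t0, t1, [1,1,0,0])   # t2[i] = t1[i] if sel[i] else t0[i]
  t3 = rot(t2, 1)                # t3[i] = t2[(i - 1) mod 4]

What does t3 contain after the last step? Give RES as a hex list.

RES = [0xf9, 0x1f, 0x78, 0x78]

  t0: 4f 1f 78 f9
  t1: 1f 78 f9 4f
  t2: 1f 78 78 f9
  t3: f9 1f 78 78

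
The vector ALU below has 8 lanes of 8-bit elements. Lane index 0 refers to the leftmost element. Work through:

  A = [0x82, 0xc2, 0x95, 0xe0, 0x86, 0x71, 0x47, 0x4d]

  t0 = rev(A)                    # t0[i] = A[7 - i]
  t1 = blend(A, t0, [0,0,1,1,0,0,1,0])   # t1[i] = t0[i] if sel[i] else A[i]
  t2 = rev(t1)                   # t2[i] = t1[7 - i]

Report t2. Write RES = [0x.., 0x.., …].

RES = [ 0x4d  0xc2  0x71  0x86  0x86  0x71  0xc2  0x82 ]

→ t0 |4d|47|71|86|e0|95|c2|82|
→ t1 |82|c2|71|86|86|71|c2|4d|
→ t2 |4d|c2|71|86|86|71|c2|82|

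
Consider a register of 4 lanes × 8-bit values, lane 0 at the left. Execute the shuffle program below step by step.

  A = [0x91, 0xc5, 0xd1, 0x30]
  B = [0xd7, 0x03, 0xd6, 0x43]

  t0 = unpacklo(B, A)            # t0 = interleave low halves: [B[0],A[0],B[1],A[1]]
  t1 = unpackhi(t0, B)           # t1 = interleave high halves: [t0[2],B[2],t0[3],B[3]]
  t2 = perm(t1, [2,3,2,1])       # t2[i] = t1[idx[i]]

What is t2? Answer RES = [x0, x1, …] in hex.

  t0: d7 91 03 c5
  t1: 03 d6 c5 43
  t2: c5 43 c5 d6

RES = [0xc5, 0x43, 0xc5, 0xd6]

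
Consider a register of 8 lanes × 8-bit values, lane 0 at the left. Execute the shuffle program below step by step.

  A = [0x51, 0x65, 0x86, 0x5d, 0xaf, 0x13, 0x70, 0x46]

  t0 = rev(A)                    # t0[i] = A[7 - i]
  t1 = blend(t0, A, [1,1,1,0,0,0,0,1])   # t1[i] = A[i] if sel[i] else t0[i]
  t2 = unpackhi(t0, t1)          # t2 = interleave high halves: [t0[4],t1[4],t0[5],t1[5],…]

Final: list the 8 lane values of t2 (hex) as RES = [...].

RES = [ 0x5d  0x5d  0x86  0x86  0x65  0x65  0x51  0x46 ]

  t0: 46 70 13 af 5d 86 65 51
  t1: 51 65 86 af 5d 86 65 46
  t2: 5d 5d 86 86 65 65 51 46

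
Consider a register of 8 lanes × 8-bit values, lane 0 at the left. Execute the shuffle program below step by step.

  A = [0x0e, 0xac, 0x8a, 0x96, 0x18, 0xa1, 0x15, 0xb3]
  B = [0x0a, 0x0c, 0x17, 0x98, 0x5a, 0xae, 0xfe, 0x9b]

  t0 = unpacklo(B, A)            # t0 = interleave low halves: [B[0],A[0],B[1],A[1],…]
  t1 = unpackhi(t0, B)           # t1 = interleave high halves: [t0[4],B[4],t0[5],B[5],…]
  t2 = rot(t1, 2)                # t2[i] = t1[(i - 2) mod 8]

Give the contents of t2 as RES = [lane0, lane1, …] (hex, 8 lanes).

RES = [0x96, 0x9b, 0x17, 0x5a, 0x8a, 0xae, 0x98, 0xfe]

  t0: 0a 0e 0c ac 17 8a 98 96
  t1: 17 5a 8a ae 98 fe 96 9b
  t2: 96 9b 17 5a 8a ae 98 fe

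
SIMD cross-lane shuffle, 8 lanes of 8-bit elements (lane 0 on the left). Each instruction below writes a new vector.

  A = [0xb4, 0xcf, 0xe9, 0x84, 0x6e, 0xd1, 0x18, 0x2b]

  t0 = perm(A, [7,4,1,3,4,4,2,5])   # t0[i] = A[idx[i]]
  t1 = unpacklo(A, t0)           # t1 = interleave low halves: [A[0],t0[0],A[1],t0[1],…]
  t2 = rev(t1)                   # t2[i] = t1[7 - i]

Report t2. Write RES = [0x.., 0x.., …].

RES = [ 0x84  0x84  0xcf  0xe9  0x6e  0xcf  0x2b  0xb4 ]

→ t0 |2b|6e|cf|84|6e|6e|e9|d1|
→ t1 |b4|2b|cf|6e|e9|cf|84|84|
→ t2 |84|84|cf|e9|6e|cf|2b|b4|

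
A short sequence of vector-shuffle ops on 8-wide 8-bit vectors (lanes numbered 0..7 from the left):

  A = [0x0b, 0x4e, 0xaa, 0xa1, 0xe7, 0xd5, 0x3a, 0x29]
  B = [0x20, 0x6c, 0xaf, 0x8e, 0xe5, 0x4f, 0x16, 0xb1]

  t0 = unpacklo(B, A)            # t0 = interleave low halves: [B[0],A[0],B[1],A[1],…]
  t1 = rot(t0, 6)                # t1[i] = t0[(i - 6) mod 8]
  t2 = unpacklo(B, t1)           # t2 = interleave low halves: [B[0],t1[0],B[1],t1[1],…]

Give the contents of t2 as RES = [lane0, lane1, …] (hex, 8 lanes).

t0 = [0x20, 0x0b, 0x6c, 0x4e, 0xaf, 0xaa, 0x8e, 0xa1]
t1 = [0x6c, 0x4e, 0xaf, 0xaa, 0x8e, 0xa1, 0x20, 0x0b]
t2 = [0x20, 0x6c, 0x6c, 0x4e, 0xaf, 0xaf, 0x8e, 0xaa]

RES = [0x20, 0x6c, 0x6c, 0x4e, 0xaf, 0xaf, 0x8e, 0xaa]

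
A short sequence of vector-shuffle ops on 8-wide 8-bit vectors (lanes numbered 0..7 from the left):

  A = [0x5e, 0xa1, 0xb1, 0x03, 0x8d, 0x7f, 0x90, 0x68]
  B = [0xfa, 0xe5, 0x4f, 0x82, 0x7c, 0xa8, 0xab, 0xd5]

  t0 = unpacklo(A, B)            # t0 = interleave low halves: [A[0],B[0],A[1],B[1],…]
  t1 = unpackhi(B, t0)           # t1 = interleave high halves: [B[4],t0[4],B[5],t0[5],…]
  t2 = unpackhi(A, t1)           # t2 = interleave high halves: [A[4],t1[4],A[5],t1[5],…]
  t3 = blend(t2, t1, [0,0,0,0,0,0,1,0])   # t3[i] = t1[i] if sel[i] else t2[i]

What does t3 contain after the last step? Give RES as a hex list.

RES = [ 0x8d  0xab  0x7f  0x03  0x90  0xd5  0xd5  0x82 ]

→ t0 |5e|fa|a1|e5|b1|4f|03|82|
→ t1 |7c|b1|a8|4f|ab|03|d5|82|
→ t2 |8d|ab|7f|03|90|d5|68|82|
→ t3 |8d|ab|7f|03|90|d5|d5|82|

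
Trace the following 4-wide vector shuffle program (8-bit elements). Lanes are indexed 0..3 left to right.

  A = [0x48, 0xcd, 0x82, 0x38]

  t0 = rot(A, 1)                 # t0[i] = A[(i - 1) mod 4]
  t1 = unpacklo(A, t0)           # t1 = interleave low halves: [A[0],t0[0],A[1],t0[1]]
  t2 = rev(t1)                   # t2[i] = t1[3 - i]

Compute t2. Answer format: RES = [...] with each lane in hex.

RES = [0x48, 0xcd, 0x38, 0x48]

→ t0 |38|48|cd|82|
→ t1 |48|38|cd|48|
→ t2 |48|cd|38|48|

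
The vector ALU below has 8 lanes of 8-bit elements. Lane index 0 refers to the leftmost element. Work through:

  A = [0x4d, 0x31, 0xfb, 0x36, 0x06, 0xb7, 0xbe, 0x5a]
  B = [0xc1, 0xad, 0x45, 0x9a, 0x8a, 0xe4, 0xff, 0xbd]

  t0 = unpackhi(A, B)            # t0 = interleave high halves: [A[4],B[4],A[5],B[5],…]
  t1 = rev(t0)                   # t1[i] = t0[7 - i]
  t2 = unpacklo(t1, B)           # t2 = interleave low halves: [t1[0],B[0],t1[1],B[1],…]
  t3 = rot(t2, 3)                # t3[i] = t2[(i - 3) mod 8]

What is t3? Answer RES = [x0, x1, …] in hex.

RES = [0x45, 0xbe, 0x9a, 0xbd, 0xc1, 0x5a, 0xad, 0xff]

→ t0 |06|8a|b7|e4|be|ff|5a|bd|
→ t1 |bd|5a|ff|be|e4|b7|8a|06|
→ t2 |bd|c1|5a|ad|ff|45|be|9a|
→ t3 |45|be|9a|bd|c1|5a|ad|ff|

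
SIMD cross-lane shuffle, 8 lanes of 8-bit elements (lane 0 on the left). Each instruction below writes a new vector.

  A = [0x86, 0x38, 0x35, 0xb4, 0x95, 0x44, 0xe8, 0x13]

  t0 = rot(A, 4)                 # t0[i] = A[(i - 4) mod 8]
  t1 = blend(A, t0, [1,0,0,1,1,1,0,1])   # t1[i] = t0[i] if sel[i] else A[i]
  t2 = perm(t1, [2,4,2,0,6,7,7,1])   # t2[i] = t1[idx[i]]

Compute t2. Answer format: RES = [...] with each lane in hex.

RES = [ 0x35  0x86  0x35  0x95  0xe8  0xb4  0xb4  0x38 ]

t0 = [0x95, 0x44, 0xe8, 0x13, 0x86, 0x38, 0x35, 0xb4]
t1 = [0x95, 0x38, 0x35, 0x13, 0x86, 0x38, 0xe8, 0xb4]
t2 = [0x35, 0x86, 0x35, 0x95, 0xe8, 0xb4, 0xb4, 0x38]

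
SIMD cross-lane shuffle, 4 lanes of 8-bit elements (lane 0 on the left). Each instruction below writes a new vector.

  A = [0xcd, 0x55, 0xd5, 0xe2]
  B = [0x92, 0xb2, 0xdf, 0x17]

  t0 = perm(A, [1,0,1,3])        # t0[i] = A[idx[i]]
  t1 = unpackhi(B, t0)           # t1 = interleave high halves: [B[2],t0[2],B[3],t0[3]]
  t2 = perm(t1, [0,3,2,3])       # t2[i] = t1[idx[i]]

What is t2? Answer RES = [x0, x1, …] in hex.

  t0: 55 cd 55 e2
  t1: df 55 17 e2
  t2: df e2 17 e2

RES = [ 0xdf  0xe2  0x17  0xe2 ]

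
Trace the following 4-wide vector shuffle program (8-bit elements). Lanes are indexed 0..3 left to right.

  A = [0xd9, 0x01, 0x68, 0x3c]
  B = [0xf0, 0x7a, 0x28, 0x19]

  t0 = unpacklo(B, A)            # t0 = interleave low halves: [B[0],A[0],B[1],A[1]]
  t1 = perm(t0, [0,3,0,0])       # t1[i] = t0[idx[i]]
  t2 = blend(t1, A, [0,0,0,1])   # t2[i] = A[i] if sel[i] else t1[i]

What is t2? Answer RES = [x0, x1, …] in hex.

RES = [0xf0, 0x01, 0xf0, 0x3c]

→ t0 |f0|d9|7a|01|
→ t1 |f0|01|f0|f0|
→ t2 |f0|01|f0|3c|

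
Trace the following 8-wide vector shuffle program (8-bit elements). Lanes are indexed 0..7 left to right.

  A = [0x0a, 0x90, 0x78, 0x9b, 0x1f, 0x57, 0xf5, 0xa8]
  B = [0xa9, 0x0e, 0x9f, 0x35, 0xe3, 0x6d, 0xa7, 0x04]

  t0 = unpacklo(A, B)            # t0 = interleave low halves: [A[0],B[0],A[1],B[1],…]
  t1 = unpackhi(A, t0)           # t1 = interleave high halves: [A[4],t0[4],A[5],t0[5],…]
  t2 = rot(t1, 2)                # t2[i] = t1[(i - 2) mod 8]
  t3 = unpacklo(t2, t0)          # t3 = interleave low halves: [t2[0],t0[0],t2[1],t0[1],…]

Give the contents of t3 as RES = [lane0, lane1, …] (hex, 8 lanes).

t0 = [0x0a, 0xa9, 0x90, 0x0e, 0x78, 0x9f, 0x9b, 0x35]
t1 = [0x1f, 0x78, 0x57, 0x9f, 0xf5, 0x9b, 0xa8, 0x35]
t2 = [0xa8, 0x35, 0x1f, 0x78, 0x57, 0x9f, 0xf5, 0x9b]
t3 = [0xa8, 0x0a, 0x35, 0xa9, 0x1f, 0x90, 0x78, 0x0e]

RES = [0xa8, 0x0a, 0x35, 0xa9, 0x1f, 0x90, 0x78, 0x0e]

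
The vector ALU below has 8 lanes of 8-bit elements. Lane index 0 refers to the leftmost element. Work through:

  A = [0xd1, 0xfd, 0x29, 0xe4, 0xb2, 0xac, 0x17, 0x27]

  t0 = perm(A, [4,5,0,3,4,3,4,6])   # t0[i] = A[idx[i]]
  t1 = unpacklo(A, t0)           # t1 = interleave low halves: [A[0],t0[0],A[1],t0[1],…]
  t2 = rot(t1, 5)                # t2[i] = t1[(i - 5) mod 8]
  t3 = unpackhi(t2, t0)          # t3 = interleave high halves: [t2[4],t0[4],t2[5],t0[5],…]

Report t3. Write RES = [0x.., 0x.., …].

RES = [0xe4, 0xb2, 0xd1, 0xe4, 0xb2, 0xb2, 0xfd, 0x17]

  t0: b2 ac d1 e4 b2 e4 b2 17
  t1: d1 b2 fd ac 29 d1 e4 e4
  t2: ac 29 d1 e4 e4 d1 b2 fd
  t3: e4 b2 d1 e4 b2 b2 fd 17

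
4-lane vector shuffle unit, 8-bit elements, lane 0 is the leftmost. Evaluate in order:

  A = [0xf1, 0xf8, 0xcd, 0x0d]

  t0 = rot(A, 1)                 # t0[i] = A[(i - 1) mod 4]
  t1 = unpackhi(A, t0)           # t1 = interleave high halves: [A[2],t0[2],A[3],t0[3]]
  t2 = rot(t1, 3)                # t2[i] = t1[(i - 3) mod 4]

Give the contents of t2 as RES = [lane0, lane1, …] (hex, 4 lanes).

RES = [0xf8, 0x0d, 0xcd, 0xcd]

t0 = [0x0d, 0xf1, 0xf8, 0xcd]
t1 = [0xcd, 0xf8, 0x0d, 0xcd]
t2 = [0xf8, 0x0d, 0xcd, 0xcd]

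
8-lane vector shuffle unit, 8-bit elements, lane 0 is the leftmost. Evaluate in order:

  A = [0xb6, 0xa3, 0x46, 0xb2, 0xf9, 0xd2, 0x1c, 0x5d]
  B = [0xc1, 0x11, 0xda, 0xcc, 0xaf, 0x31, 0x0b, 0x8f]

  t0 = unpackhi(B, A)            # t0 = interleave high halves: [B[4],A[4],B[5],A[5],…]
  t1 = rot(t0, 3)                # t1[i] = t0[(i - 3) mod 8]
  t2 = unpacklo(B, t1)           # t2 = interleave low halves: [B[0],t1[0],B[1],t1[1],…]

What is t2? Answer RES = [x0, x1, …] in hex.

RES = [0xc1, 0x1c, 0x11, 0x8f, 0xda, 0x5d, 0xcc, 0xaf]

→ t0 |af|f9|31|d2|0b|1c|8f|5d|
→ t1 |1c|8f|5d|af|f9|31|d2|0b|
→ t2 |c1|1c|11|8f|da|5d|cc|af|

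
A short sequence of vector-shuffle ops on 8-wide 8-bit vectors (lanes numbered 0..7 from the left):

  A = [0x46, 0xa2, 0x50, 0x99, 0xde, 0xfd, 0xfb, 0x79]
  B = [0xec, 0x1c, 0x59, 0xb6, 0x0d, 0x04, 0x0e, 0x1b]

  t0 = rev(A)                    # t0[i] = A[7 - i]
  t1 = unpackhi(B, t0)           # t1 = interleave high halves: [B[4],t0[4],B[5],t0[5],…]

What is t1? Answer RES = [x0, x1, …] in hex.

RES = [0x0d, 0x99, 0x04, 0x50, 0x0e, 0xa2, 0x1b, 0x46]

t0 = [0x79, 0xfb, 0xfd, 0xde, 0x99, 0x50, 0xa2, 0x46]
t1 = [0x0d, 0x99, 0x04, 0x50, 0x0e, 0xa2, 0x1b, 0x46]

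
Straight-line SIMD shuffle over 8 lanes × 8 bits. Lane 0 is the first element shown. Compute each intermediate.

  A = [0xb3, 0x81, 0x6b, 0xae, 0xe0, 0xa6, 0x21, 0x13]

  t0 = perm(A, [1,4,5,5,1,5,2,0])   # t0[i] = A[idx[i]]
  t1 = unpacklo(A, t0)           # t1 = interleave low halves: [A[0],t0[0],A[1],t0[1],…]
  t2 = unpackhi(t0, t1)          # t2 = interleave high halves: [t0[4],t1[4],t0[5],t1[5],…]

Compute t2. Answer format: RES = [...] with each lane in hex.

→ t0 |81|e0|a6|a6|81|a6|6b|b3|
→ t1 |b3|81|81|e0|6b|a6|ae|a6|
→ t2 |81|6b|a6|a6|6b|ae|b3|a6|

RES = [ 0x81  0x6b  0xa6  0xa6  0x6b  0xae  0xb3  0xa6 ]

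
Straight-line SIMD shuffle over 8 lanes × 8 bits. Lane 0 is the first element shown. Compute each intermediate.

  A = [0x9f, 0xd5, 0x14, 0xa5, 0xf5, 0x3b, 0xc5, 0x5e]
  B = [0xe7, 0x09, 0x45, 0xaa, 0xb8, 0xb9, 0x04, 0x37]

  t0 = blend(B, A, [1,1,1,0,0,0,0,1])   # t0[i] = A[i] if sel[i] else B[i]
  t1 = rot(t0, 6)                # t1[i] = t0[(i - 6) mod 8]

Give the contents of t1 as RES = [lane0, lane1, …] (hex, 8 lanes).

RES = [0x14, 0xaa, 0xb8, 0xb9, 0x04, 0x5e, 0x9f, 0xd5]

→ t0 |9f|d5|14|aa|b8|b9|04|5e|
→ t1 |14|aa|b8|b9|04|5e|9f|d5|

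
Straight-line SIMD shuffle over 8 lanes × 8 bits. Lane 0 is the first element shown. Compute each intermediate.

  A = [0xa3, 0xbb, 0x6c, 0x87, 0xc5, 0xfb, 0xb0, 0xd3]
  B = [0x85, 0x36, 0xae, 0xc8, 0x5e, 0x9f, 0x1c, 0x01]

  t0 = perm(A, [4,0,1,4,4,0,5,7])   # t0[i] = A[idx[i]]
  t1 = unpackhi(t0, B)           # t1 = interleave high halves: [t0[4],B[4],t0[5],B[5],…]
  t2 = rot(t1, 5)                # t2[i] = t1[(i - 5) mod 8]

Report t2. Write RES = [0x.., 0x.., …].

  t0: c5 a3 bb c5 c5 a3 fb d3
  t1: c5 5e a3 9f fb 1c d3 01
  t2: 9f fb 1c d3 01 c5 5e a3

RES = [0x9f, 0xfb, 0x1c, 0xd3, 0x01, 0xc5, 0x5e, 0xa3]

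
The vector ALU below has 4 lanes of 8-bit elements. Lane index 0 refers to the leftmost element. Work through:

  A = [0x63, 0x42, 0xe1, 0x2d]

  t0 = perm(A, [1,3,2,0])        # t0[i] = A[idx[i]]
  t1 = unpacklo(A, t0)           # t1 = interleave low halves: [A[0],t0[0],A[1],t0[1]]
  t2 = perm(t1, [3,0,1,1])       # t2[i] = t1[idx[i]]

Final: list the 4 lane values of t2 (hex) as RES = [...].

RES = [0x2d, 0x63, 0x42, 0x42]

  t0: 42 2d e1 63
  t1: 63 42 42 2d
  t2: 2d 63 42 42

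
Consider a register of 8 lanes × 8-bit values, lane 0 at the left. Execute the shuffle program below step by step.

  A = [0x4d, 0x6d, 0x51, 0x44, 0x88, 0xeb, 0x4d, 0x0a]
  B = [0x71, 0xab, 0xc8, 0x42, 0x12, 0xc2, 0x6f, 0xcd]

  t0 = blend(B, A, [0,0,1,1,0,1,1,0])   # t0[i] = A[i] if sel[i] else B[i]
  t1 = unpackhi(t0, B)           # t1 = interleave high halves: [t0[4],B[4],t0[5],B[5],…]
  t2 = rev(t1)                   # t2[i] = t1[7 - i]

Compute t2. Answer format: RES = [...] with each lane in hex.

RES = [ 0xcd  0xcd  0x6f  0x4d  0xc2  0xeb  0x12  0x12 ]

  t0: 71 ab 51 44 12 eb 4d cd
  t1: 12 12 eb c2 4d 6f cd cd
  t2: cd cd 6f 4d c2 eb 12 12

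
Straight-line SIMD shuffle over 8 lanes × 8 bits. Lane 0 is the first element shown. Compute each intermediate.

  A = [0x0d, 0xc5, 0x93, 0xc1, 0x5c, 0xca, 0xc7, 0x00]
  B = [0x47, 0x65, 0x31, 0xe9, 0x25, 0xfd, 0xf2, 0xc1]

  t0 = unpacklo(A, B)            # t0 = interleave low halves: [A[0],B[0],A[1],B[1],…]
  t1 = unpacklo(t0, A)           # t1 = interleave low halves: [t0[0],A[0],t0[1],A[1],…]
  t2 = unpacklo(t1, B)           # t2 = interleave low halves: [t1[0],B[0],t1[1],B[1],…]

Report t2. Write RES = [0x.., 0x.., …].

RES = [ 0x0d  0x47  0x0d  0x65  0x47  0x31  0xc5  0xe9 ]

  t0: 0d 47 c5 65 93 31 c1 e9
  t1: 0d 0d 47 c5 c5 93 65 c1
  t2: 0d 47 0d 65 47 31 c5 e9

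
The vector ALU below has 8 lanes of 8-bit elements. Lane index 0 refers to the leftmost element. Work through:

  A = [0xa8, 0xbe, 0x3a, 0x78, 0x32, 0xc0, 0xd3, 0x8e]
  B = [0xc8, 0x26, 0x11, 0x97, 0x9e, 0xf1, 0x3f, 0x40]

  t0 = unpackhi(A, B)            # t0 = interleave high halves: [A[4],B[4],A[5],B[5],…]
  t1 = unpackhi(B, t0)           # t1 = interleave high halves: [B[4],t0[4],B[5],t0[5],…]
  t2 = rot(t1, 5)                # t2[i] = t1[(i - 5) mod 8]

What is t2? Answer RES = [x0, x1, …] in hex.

RES = [0x3f, 0x3f, 0x8e, 0x40, 0x40, 0x9e, 0xd3, 0xf1]

t0 = [0x32, 0x9e, 0xc0, 0xf1, 0xd3, 0x3f, 0x8e, 0x40]
t1 = [0x9e, 0xd3, 0xf1, 0x3f, 0x3f, 0x8e, 0x40, 0x40]
t2 = [0x3f, 0x3f, 0x8e, 0x40, 0x40, 0x9e, 0xd3, 0xf1]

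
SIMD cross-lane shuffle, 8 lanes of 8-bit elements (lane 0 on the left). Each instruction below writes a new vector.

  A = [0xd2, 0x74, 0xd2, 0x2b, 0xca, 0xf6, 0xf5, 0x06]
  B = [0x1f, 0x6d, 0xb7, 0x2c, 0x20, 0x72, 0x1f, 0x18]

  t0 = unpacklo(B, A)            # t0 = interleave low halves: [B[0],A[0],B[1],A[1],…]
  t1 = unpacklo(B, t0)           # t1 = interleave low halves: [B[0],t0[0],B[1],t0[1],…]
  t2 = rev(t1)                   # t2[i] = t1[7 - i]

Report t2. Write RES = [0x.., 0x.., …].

RES = [ 0x74  0x2c  0x6d  0xb7  0xd2  0x6d  0x1f  0x1f ]

→ t0 |1f|d2|6d|74|b7|d2|2c|2b|
→ t1 |1f|1f|6d|d2|b7|6d|2c|74|
→ t2 |74|2c|6d|b7|d2|6d|1f|1f|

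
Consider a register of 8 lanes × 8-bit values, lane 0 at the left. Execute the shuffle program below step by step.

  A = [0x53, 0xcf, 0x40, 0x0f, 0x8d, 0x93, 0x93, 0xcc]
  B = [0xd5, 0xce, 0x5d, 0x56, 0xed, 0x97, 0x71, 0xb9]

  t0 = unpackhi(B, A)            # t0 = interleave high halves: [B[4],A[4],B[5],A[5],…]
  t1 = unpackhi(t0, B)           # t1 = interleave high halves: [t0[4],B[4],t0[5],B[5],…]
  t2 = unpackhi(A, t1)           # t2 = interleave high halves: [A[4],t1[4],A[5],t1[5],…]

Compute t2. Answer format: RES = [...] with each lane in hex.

  t0: ed 8d 97 93 71 93 b9 cc
  t1: 71 ed 93 97 b9 71 cc b9
  t2: 8d b9 93 71 93 cc cc b9

RES = [ 0x8d  0xb9  0x93  0x71  0x93  0xcc  0xcc  0xb9 ]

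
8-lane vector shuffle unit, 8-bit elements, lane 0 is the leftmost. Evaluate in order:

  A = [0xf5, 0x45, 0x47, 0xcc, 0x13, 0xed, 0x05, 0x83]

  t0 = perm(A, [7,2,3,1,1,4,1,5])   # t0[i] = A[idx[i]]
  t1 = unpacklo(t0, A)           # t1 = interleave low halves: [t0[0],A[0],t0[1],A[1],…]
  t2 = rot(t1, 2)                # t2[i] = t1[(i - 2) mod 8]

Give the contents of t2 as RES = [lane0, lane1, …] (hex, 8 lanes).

RES = [0x45, 0xcc, 0x83, 0xf5, 0x47, 0x45, 0xcc, 0x47]

t0 = [0x83, 0x47, 0xcc, 0x45, 0x45, 0x13, 0x45, 0xed]
t1 = [0x83, 0xf5, 0x47, 0x45, 0xcc, 0x47, 0x45, 0xcc]
t2 = [0x45, 0xcc, 0x83, 0xf5, 0x47, 0x45, 0xcc, 0x47]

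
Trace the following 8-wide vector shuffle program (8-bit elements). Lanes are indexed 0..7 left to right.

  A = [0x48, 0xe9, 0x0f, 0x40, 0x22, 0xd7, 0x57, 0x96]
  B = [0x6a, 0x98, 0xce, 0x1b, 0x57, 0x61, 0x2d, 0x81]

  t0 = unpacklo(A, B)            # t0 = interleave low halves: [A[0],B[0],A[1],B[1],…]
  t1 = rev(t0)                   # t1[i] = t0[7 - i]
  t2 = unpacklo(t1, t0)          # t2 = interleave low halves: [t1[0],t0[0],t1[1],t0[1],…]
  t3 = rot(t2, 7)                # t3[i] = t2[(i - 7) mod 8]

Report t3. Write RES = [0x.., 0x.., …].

  t0: 48 6a e9 98 0f ce 40 1b
  t1: 1b 40 ce 0f 98 e9 6a 48
  t2: 1b 48 40 6a ce e9 0f 98
  t3: 48 40 6a ce e9 0f 98 1b

RES = [0x48, 0x40, 0x6a, 0xce, 0xe9, 0x0f, 0x98, 0x1b]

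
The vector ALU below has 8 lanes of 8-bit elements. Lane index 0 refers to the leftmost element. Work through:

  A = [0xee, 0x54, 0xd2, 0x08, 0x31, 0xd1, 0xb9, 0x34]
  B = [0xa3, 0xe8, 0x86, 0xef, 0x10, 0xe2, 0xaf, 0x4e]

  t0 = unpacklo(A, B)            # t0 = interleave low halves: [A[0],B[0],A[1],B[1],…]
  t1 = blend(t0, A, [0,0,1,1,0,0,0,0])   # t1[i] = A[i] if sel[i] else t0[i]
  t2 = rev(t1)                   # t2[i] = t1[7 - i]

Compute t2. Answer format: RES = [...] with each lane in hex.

RES = [0xef, 0x08, 0x86, 0xd2, 0x08, 0xd2, 0xa3, 0xee]

  t0: ee a3 54 e8 d2 86 08 ef
  t1: ee a3 d2 08 d2 86 08 ef
  t2: ef 08 86 d2 08 d2 a3 ee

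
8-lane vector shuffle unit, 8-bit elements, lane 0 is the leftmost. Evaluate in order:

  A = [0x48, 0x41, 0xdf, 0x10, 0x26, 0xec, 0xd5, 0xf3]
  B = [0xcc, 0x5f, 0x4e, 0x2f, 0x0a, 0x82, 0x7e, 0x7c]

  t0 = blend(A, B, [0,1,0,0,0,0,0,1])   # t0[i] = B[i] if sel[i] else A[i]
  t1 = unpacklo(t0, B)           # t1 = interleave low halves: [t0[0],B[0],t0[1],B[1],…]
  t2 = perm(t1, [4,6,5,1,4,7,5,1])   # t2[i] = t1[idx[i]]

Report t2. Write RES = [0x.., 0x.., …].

→ t0 |48|5f|df|10|26|ec|d5|7c|
→ t1 |48|cc|5f|5f|df|4e|10|2f|
→ t2 |df|10|4e|cc|df|2f|4e|cc|

RES = [ 0xdf  0x10  0x4e  0xcc  0xdf  0x2f  0x4e  0xcc ]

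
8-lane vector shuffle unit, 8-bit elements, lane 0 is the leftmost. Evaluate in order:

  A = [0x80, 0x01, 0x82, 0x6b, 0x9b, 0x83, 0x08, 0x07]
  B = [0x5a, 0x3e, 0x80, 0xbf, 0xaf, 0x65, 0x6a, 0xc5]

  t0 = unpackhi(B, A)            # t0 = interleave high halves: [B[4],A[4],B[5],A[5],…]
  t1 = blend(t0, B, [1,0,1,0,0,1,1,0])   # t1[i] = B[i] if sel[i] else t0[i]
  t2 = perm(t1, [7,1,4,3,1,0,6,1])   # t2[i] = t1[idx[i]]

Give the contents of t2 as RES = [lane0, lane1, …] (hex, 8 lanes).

RES = [0x07, 0x9b, 0x6a, 0x83, 0x9b, 0x5a, 0x6a, 0x9b]

→ t0 |af|9b|65|83|6a|08|c5|07|
→ t1 |5a|9b|80|83|6a|65|6a|07|
→ t2 |07|9b|6a|83|9b|5a|6a|9b|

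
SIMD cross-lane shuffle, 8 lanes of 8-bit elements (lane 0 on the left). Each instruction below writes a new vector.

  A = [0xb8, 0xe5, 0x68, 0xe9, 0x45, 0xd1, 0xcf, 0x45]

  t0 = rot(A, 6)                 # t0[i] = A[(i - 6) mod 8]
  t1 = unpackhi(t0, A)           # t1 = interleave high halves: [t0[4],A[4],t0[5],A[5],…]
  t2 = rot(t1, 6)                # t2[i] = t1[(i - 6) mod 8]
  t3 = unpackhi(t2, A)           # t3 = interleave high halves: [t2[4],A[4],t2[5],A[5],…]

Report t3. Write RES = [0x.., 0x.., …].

RES = [0xe5, 0x45, 0x45, 0xd1, 0xcf, 0xcf, 0x45, 0x45]

  t0: 68 e9 45 d1 cf 45 b8 e5
  t1: cf 45 45 d1 b8 cf e5 45
  t2: 45 d1 b8 cf e5 45 cf 45
  t3: e5 45 45 d1 cf cf 45 45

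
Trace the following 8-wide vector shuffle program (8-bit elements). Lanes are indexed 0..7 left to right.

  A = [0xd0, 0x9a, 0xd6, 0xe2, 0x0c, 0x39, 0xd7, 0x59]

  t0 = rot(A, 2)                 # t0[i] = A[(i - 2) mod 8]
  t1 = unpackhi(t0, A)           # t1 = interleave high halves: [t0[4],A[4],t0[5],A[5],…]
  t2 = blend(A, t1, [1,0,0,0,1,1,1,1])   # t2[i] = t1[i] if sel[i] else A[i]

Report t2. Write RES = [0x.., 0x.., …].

RES = [ 0xd6  0x9a  0xd6  0xe2  0x0c  0xd7  0x39  0x59 ]

→ t0 |d7|59|d0|9a|d6|e2|0c|39|
→ t1 |d6|0c|e2|39|0c|d7|39|59|
→ t2 |d6|9a|d6|e2|0c|d7|39|59|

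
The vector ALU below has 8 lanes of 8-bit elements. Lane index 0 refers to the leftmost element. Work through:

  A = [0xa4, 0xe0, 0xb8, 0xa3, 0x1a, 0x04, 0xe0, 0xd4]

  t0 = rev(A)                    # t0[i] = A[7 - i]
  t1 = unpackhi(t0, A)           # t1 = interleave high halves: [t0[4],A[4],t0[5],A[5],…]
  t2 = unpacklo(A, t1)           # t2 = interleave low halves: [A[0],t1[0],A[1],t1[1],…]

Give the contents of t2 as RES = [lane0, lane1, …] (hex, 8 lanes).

RES = [0xa4, 0xa3, 0xe0, 0x1a, 0xb8, 0xb8, 0xa3, 0x04]

t0 = [0xd4, 0xe0, 0x04, 0x1a, 0xa3, 0xb8, 0xe0, 0xa4]
t1 = [0xa3, 0x1a, 0xb8, 0x04, 0xe0, 0xe0, 0xa4, 0xd4]
t2 = [0xa4, 0xa3, 0xe0, 0x1a, 0xb8, 0xb8, 0xa3, 0x04]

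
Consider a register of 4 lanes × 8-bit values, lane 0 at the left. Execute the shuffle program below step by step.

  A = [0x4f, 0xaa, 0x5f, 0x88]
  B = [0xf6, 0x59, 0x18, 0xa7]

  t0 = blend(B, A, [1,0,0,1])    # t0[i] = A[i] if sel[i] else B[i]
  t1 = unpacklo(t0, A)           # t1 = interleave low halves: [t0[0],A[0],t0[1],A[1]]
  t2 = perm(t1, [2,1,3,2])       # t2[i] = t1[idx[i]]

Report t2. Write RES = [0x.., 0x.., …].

RES = [0x59, 0x4f, 0xaa, 0x59]

  t0: 4f 59 18 88
  t1: 4f 4f 59 aa
  t2: 59 4f aa 59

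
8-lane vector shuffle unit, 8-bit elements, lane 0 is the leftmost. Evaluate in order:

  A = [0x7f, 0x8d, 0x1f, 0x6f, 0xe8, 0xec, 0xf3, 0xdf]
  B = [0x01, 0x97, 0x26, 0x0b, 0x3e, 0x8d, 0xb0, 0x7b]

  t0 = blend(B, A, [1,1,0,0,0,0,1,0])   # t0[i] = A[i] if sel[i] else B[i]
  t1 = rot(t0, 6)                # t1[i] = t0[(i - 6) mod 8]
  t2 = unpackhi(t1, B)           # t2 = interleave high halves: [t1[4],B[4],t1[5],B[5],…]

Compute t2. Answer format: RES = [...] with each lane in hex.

RES = [ 0xf3  0x3e  0x7b  0x8d  0x7f  0xb0  0x8d  0x7b ]

  t0: 7f 8d 26 0b 3e 8d f3 7b
  t1: 26 0b 3e 8d f3 7b 7f 8d
  t2: f3 3e 7b 8d 7f b0 8d 7b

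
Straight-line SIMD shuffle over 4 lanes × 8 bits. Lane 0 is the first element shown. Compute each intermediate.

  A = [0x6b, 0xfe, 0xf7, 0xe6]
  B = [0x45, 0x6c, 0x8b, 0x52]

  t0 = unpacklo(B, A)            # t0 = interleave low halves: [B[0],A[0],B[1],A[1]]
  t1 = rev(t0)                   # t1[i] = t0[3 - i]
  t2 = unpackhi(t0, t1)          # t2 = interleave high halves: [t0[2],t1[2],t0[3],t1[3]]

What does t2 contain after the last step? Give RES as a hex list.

RES = [0x6c, 0x6b, 0xfe, 0x45]

  t0: 45 6b 6c fe
  t1: fe 6c 6b 45
  t2: 6c 6b fe 45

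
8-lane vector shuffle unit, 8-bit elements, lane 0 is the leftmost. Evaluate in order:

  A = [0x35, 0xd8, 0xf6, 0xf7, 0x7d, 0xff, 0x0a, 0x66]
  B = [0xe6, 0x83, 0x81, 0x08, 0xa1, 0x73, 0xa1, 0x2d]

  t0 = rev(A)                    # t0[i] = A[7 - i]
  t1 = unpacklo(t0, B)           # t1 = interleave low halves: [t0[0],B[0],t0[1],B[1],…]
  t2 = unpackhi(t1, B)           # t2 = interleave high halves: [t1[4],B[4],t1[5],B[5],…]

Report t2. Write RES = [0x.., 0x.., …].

RES = [0xff, 0xa1, 0x81, 0x73, 0x7d, 0xa1, 0x08, 0x2d]

→ t0 |66|0a|ff|7d|f7|f6|d8|35|
→ t1 |66|e6|0a|83|ff|81|7d|08|
→ t2 |ff|a1|81|73|7d|a1|08|2d|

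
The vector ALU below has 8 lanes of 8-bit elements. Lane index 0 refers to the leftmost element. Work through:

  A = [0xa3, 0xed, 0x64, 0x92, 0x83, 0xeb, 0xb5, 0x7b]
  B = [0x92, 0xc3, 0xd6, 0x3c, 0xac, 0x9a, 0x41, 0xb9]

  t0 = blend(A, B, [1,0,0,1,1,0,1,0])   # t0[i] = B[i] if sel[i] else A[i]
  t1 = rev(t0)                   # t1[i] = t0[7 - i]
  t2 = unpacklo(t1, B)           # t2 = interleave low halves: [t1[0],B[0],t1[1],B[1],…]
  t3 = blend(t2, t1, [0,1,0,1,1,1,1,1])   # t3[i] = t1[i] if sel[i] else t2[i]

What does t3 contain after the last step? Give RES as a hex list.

t0 = [0x92, 0xed, 0x64, 0x3c, 0xac, 0xeb, 0x41, 0x7b]
t1 = [0x7b, 0x41, 0xeb, 0xac, 0x3c, 0x64, 0xed, 0x92]
t2 = [0x7b, 0x92, 0x41, 0xc3, 0xeb, 0xd6, 0xac, 0x3c]
t3 = [0x7b, 0x41, 0x41, 0xac, 0x3c, 0x64, 0xed, 0x92]

RES = [ 0x7b  0x41  0x41  0xac  0x3c  0x64  0xed  0x92 ]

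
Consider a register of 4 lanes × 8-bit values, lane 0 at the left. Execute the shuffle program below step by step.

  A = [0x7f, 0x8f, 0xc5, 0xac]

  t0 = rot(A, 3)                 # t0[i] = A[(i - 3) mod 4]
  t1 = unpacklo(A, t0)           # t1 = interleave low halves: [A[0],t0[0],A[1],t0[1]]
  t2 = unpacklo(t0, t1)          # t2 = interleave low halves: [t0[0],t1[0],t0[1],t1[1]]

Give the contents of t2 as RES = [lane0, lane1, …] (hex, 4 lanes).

RES = [ 0x8f  0x7f  0xc5  0x8f ]

  t0: 8f c5 ac 7f
  t1: 7f 8f 8f c5
  t2: 8f 7f c5 8f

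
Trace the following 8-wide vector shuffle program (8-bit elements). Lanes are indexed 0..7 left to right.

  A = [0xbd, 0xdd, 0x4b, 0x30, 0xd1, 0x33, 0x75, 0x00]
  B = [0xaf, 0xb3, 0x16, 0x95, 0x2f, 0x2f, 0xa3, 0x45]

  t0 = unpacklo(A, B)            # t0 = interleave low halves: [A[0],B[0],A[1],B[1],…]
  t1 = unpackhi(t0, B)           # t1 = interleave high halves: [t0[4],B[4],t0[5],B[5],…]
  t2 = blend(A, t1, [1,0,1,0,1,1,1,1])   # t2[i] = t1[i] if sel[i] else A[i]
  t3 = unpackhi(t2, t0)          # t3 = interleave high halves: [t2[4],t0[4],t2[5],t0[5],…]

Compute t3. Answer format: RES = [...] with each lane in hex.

  t0: bd af dd b3 4b 16 30 95
  t1: 4b 2f 16 2f 30 a3 95 45
  t2: 4b dd 16 30 30 a3 95 45
  t3: 30 4b a3 16 95 30 45 95

RES = [0x30, 0x4b, 0xa3, 0x16, 0x95, 0x30, 0x45, 0x95]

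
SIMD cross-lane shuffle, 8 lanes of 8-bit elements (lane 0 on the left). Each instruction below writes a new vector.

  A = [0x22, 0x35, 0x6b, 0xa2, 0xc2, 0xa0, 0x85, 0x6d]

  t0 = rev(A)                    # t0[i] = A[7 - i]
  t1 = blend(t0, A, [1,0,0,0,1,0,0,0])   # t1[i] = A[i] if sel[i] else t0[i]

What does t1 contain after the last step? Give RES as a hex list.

RES = [0x22, 0x85, 0xa0, 0xc2, 0xc2, 0x6b, 0x35, 0x22]

→ t0 |6d|85|a0|c2|a2|6b|35|22|
→ t1 |22|85|a0|c2|c2|6b|35|22|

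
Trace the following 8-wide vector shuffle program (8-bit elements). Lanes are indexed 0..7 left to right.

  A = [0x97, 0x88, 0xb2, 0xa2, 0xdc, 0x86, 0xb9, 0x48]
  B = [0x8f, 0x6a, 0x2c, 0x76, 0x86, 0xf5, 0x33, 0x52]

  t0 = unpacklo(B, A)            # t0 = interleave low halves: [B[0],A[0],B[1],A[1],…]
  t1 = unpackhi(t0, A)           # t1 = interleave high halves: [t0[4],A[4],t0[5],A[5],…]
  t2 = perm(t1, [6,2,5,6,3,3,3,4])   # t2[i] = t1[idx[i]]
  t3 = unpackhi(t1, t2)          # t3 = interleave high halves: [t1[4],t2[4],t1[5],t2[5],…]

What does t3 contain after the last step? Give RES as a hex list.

RES = [ 0x76  0x86  0xb9  0x86  0xa2  0x86  0x48  0x76 ]

→ t0 |8f|97|6a|88|2c|b2|76|a2|
→ t1 |2c|dc|b2|86|76|b9|a2|48|
→ t2 |a2|b2|b9|a2|86|86|86|76|
→ t3 |76|86|b9|86|a2|86|48|76|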